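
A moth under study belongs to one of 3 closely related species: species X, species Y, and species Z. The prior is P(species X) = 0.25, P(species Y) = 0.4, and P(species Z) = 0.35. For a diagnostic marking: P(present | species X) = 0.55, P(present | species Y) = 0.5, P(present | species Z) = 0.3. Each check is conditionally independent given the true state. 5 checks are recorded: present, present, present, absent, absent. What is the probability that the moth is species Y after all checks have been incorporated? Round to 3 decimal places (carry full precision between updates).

Apply Bayes' rule sequentially, carrying P(species Y) forward.
After 'present': normaliser = 0.55·0.2500 + 0.5·0.4000 + 0.3·0.3500; P(species X) ≈ 0.3107, P(species Y) ≈ 0.4520, P(species Z) ≈ 0.2373
After 'present': normaliser = 0.55·0.3107 + 0.5·0.4520 + 0.3·0.2373; P(species X) ≈ 0.3651, P(species Y) ≈ 0.4828, P(species Z) ≈ 0.1521
After 'present': normaliser = 0.55·0.3651 + 0.5·0.4828 + 0.3·0.1521; P(species X) ≈ 0.4116, P(species Y) ≈ 0.4948, P(species Z) ≈ 0.0935
After 'absent': normaliser = 0.45·0.4116 + 0.5·0.4948 + 0.7·0.0935; P(species X) ≈ 0.3719, P(species Y) ≈ 0.4967, P(species Z) ≈ 0.1314
After 'absent': normaliser = 0.45·0.3719 + 0.5·0.4967 + 0.7·0.1314; P(species X) ≈ 0.3296, P(species Y) ≈ 0.4892, P(species Z) ≈ 0.1812

0.489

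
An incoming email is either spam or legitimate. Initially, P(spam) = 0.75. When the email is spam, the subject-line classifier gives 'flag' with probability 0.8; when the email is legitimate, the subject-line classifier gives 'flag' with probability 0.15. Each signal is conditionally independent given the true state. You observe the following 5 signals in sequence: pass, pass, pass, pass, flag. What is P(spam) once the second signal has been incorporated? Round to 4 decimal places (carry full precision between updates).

0.1424

After 'pass': P(spam) = 0.2·0.7500 / (0.2·0.7500 + 0.85·0.2500) ≈ 0.4138
After 'pass': P(spam) = 0.2·0.4138 / (0.2·0.4138 + 0.85·0.5862) ≈ 0.1424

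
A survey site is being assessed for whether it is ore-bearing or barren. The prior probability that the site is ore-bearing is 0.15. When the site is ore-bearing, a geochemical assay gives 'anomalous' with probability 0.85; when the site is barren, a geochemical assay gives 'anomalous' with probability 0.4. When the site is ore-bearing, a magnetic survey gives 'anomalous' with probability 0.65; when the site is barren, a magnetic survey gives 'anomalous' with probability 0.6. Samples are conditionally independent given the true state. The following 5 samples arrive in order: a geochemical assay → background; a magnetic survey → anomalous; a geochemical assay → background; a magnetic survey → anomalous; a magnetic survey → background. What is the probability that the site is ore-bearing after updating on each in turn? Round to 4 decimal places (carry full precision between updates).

0.0112

After a geochemical assay='background': P(ore) = 0.15·0.1500 / (0.15·0.1500 + 0.6·0.8500) ≈ 0.0423
After a magnetic survey='anomalous': P(ore) = 0.65·0.0423 / (0.65·0.0423 + 0.6·0.9577) ≈ 0.0456
After a geochemical assay='background': P(ore) = 0.15·0.0456 / (0.15·0.0456 + 0.6·0.9544) ≈ 0.0118
After a magnetic survey='anomalous': P(ore) = 0.65·0.0118 / (0.65·0.0118 + 0.6·0.9882) ≈ 0.0128
After a magnetic survey='background': P(ore) = 0.35·0.0128 / (0.35·0.0128 + 0.4·0.9872) ≈ 0.0112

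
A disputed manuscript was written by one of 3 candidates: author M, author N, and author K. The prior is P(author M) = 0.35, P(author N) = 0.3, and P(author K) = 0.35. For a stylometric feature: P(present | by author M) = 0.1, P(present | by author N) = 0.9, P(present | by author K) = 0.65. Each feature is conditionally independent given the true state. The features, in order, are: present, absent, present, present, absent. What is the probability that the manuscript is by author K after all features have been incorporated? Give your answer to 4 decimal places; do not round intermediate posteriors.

After 'present': normaliser = 0.1·0.3500 + 0.9·0.3000 + 0.65·0.3500; P(author M) ≈ 0.0657, P(author N) ≈ 0.5070, P(author K) ≈ 0.4272
After 'absent': normaliser = 0.9·0.0657 + 0.1·0.5070 + 0.35·0.4272; P(author M) ≈ 0.2281, P(author N) ≈ 0.1955, P(author K) ≈ 0.5765
After 'present': normaliser = 0.1·0.2281 + 0.9·0.1955 + 0.65·0.5765; P(author M) ≈ 0.0398, P(author N) ≈ 0.3068, P(author K) ≈ 0.6534
After 'present': normaliser = 0.1·0.0398 + 0.9·0.3068 + 0.65·0.6534; P(author M) ≈ 0.0056, P(author N) ≈ 0.3917, P(author K) ≈ 0.6026
After 'absent': normaliser = 0.9·0.0056 + 0.1·0.3917 + 0.35·0.6026; P(author M) ≈ 0.0199, P(author N) ≈ 0.1535, P(author K) ≈ 0.8266

0.8266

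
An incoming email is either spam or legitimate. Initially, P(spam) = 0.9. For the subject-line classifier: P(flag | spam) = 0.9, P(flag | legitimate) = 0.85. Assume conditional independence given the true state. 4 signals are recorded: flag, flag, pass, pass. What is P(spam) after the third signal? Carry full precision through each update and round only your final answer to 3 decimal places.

0.871

After 'flag': P(spam) = 0.9·0.9000 / (0.9·0.9000 + 0.85·0.1000) ≈ 0.9050
After 'flag': P(spam) = 0.9·0.9050 / (0.9·0.9050 + 0.85·0.0950) ≈ 0.9098
After 'pass': P(spam) = 0.1·0.9098 / (0.1·0.9098 + 0.15·0.0902) ≈ 0.8706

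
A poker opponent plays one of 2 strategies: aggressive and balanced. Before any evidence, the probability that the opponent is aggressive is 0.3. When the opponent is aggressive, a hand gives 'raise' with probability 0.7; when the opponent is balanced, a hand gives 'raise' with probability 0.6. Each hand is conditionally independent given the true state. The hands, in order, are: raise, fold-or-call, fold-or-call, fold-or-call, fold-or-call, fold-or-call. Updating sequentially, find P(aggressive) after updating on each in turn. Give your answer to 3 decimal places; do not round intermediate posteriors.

0.106

After 'raise': P(aggressive) = 0.7·0.3000 / (0.7·0.3000 + 0.6·0.7000) ≈ 0.3333
After 'fold-or-call': P(aggressive) = 0.3·0.3333 / (0.3·0.3333 + 0.4·0.6667) ≈ 0.2727
After 'fold-or-call': P(aggressive) = 0.3·0.2727 / (0.3·0.2727 + 0.4·0.7273) ≈ 0.2195
After 'fold-or-call': P(aggressive) = 0.3·0.2195 / (0.3·0.2195 + 0.4·0.7805) ≈ 0.1742
After 'fold-or-call': P(aggressive) = 0.3·0.1742 / (0.3·0.1742 + 0.4·0.8258) ≈ 0.1366
After 'fold-or-call': P(aggressive) = 0.3·0.1366 / (0.3·0.1366 + 0.4·0.8634) ≈ 0.1061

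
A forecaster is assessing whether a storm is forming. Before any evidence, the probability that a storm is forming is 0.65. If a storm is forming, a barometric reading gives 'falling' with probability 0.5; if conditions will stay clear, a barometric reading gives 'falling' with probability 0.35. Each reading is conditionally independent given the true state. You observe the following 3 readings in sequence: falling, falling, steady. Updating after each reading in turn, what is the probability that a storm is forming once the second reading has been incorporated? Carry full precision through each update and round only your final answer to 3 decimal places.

0.791

After 'falling': P(storm) = 0.5·0.6500 / (0.5·0.6500 + 0.35·0.3500) ≈ 0.7263
After 'falling': P(storm) = 0.5·0.7263 / (0.5·0.7263 + 0.35·0.2737) ≈ 0.7912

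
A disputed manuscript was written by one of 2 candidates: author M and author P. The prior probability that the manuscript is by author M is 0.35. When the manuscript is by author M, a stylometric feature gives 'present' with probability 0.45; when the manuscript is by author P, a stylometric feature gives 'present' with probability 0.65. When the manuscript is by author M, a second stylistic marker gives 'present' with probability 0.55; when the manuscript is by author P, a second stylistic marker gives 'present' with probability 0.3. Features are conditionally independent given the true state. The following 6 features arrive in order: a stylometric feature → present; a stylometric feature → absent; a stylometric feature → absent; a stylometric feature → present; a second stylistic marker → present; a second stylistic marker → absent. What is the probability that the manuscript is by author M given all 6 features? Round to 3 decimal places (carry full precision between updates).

After a stylometric feature='present': P(author M) = 0.45·0.3500 / (0.45·0.3500 + 0.65·0.6500) ≈ 0.2716
After a stylometric feature='absent': P(author M) = 0.55·0.2716 / (0.55·0.2716 + 0.35·0.7284) ≈ 0.3694
After a stylometric feature='absent': P(author M) = 0.55·0.3694 / (0.55·0.3694 + 0.35·0.6306) ≈ 0.4793
After a stylometric feature='present': P(author M) = 0.45·0.4793 / (0.45·0.4793 + 0.65·0.5207) ≈ 0.3892
After a second stylistic marker='present': P(author M) = 0.55·0.3892 / (0.55·0.3892 + 0.3·0.6108) ≈ 0.5388
After a second stylistic marker='absent': P(author M) = 0.45·0.5388 / (0.45·0.5388 + 0.7·0.4612) ≈ 0.4289

0.429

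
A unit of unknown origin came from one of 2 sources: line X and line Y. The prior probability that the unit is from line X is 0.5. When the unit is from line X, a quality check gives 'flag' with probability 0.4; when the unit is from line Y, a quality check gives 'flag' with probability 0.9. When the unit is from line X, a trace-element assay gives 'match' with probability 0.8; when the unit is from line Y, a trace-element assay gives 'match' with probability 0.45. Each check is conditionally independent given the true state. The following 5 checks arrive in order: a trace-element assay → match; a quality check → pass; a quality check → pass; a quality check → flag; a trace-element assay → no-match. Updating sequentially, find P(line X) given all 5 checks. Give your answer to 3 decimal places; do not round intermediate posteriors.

After a trace-element assay='match': P(line X) = 0.8·0.5000 / (0.8·0.5000 + 0.45·0.5000) ≈ 0.6400
After a quality check='pass': P(line X) = 0.6·0.6400 / (0.6·0.6400 + 0.1·0.3600) ≈ 0.9143
After a quality check='pass': P(line X) = 0.6·0.9143 / (0.6·0.9143 + 0.1·0.0857) ≈ 0.9846
After a quality check='flag': P(line X) = 0.4·0.9846 / (0.4·0.9846 + 0.9·0.0154) ≈ 0.9660
After a trace-element assay='no-match': P(line X) = 0.2·0.9660 / (0.2·0.9660 + 0.55·0.0340) ≈ 0.9118

0.912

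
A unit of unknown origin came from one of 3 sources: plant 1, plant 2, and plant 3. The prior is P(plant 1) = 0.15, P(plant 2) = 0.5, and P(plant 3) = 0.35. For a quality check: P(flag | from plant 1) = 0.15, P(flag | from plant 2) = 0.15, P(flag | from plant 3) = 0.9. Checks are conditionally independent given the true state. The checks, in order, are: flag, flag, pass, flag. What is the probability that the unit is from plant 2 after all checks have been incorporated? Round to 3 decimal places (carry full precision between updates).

0.052

After 'flag': normaliser = 0.15·0.1500 + 0.15·0.5000 + 0.9·0.3500; P(plant 1) ≈ 0.0545, P(plant 2) ≈ 0.1818, P(plant 3) ≈ 0.7636
After 'flag': normaliser = 0.15·0.0545 + 0.15·0.1818 + 0.9·0.7636; P(plant 1) ≈ 0.0113, P(plant 2) ≈ 0.0377, P(plant 3) ≈ 0.9509
After 'pass': normaliser = 0.85·0.0113 + 0.85·0.0377 + 0.1·0.9509; P(plant 1) ≈ 0.0703, P(plant 2) ≈ 0.2345, P(plant 3) ≈ 0.6952
After 'flag': normaliser = 0.15·0.0703 + 0.15·0.2345 + 0.9·0.6952; P(plant 1) ≈ 0.0157, P(plant 2) ≈ 0.0524, P(plant 3) ≈ 0.9319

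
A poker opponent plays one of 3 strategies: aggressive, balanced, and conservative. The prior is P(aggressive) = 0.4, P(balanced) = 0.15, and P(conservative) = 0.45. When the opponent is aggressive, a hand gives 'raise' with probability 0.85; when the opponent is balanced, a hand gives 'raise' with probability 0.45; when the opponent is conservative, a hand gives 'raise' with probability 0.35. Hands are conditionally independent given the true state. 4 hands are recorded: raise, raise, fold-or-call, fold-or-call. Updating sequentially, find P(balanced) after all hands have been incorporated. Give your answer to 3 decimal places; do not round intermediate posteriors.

0.236

Apply Bayes' rule sequentially, carrying P(balanced) forward.
After 'raise': normaliser = 0.85·0.4000 + 0.45·0.1500 + 0.35·0.4500; P(aggressive) ≈ 0.6018, P(balanced) ≈ 0.1195, P(conservative) ≈ 0.2788
After 'raise': normaliser = 0.85·0.6018 + 0.45·0.1195 + 0.35·0.2788; P(aggressive) ≈ 0.7717, P(balanced) ≈ 0.0811, P(conservative) ≈ 0.1472
After 'fold-or-call': normaliser = 0.15·0.7717 + 0.55·0.0811 + 0.65·0.1472; P(aggressive) ≈ 0.4521, P(balanced) ≈ 0.1742, P(conservative) ≈ 0.3737
After 'fold-or-call': normaliser = 0.15·0.4521 + 0.55·0.1742 + 0.65·0.3737; P(aggressive) ≈ 0.1668, P(balanced) ≈ 0.2357, P(conservative) ≈ 0.5975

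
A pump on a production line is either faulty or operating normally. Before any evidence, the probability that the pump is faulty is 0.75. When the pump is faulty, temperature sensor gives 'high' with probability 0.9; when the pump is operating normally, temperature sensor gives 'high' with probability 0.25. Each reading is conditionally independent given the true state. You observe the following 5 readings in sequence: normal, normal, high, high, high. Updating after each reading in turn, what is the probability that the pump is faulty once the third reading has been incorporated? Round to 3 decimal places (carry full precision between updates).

After 'normal': P(faulty) = 0.1·0.7500 / (0.1·0.7500 + 0.75·0.2500) ≈ 0.2857
After 'normal': P(faulty) = 0.1·0.2857 / (0.1·0.2857 + 0.75·0.7143) ≈ 0.0506
After 'high': P(faulty) = 0.9·0.0506 / (0.9·0.0506 + 0.25·0.9494) ≈ 0.1611

0.161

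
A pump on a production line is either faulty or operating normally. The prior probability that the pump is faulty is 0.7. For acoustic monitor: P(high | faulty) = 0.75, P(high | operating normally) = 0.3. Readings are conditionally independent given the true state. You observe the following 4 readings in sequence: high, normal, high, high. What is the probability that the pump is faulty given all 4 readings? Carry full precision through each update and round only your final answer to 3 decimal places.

After 'high': P(faulty) = 0.75·0.7000 / (0.75·0.7000 + 0.3·0.3000) ≈ 0.8537
After 'normal': P(faulty) = 0.25·0.8537 / (0.25·0.8537 + 0.7·0.1463) ≈ 0.6757
After 'high': P(faulty) = 0.75·0.6757 / (0.75·0.6757 + 0.3·0.3243) ≈ 0.8389
After 'high': P(faulty) = 0.75·0.8389 / (0.75·0.8389 + 0.3·0.1611) ≈ 0.9287

0.929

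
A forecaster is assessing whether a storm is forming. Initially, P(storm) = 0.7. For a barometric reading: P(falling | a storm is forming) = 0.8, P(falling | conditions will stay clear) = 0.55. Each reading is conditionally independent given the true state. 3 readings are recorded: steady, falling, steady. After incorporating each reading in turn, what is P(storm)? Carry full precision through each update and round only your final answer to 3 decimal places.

0.401

After 'steady': P(storm) = 0.2·0.7000 / (0.2·0.7000 + 0.45·0.3000) ≈ 0.5091
After 'falling': P(storm) = 0.8·0.5091 / (0.8·0.5091 + 0.55·0.4909) ≈ 0.6013
After 'steady': P(storm) = 0.2·0.6013 / (0.2·0.6013 + 0.45·0.3987) ≈ 0.4013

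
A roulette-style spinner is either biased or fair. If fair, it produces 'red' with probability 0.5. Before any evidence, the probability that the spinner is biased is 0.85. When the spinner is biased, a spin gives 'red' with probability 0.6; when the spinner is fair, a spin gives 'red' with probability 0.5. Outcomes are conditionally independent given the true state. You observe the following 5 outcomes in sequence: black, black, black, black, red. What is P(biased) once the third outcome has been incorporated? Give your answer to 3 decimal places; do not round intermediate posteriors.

0.744

After 'black': P(biased) = 0.4·0.8500 / (0.4·0.8500 + 0.5·0.1500) ≈ 0.8193
After 'black': P(biased) = 0.4·0.8193 / (0.4·0.8193 + 0.5·0.1807) ≈ 0.7839
After 'black': P(biased) = 0.4·0.7839 / (0.4·0.7839 + 0.5·0.2161) ≈ 0.7437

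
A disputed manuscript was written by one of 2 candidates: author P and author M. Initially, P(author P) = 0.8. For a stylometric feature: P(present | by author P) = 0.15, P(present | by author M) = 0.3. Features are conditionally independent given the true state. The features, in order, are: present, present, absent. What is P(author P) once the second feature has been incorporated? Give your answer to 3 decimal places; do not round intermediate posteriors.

After 'present': P(author P) = 0.15·0.8000 / (0.15·0.8000 + 0.3·0.2000) ≈ 0.6667
After 'present': P(author P) = 0.15·0.6667 / (0.15·0.6667 + 0.3·0.3333) ≈ 0.5000

0.500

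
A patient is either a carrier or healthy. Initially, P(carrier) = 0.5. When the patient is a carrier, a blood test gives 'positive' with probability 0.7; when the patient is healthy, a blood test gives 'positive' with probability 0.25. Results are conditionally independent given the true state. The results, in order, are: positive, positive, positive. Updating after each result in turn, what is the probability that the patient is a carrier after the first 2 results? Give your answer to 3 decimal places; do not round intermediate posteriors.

0.887

Apply Bayes' rule sequentially, carrying P(carrier) forward.
After 'positive': P(carrier) = 0.7·0.5000 / (0.7·0.5000 + 0.25·0.5000) ≈ 0.7368
After 'positive': P(carrier) = 0.7·0.7368 / (0.7·0.7368 + 0.25·0.2632) ≈ 0.8869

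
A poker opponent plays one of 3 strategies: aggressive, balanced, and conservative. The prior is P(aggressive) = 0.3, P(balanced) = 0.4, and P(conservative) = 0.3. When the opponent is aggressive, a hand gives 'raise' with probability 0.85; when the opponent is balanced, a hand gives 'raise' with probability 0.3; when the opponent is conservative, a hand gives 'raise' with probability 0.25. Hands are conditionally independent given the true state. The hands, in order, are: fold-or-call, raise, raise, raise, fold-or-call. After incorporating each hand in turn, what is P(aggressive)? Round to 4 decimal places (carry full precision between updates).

0.3433

Each posterior becomes the prior for the next update.
After 'fold-or-call': normaliser = 0.15·0.3000 + 0.7·0.4000 + 0.75·0.3000; P(aggressive) ≈ 0.0818, P(balanced) ≈ 0.5091, P(conservative) ≈ 0.4091
After 'raise': normaliser = 0.85·0.0818 + 0.3·0.5091 + 0.25·0.4091; P(aggressive) ≈ 0.2143, P(balanced) ≈ 0.4706, P(conservative) ≈ 0.3151
After 'raise': normaliser = 0.85·0.2143 + 0.3·0.4706 + 0.25·0.3151; P(aggressive) ≈ 0.4530, P(balanced) ≈ 0.3511, P(conservative) ≈ 0.1959
After 'raise': normaliser = 0.85·0.4530 + 0.3·0.3511 + 0.25·0.1959; P(aggressive) ≈ 0.7139, P(balanced) ≈ 0.1953, P(conservative) ≈ 0.0908
After 'fold-or-call': normaliser = 0.15·0.7139 + 0.7·0.1953 + 0.75·0.0908; P(aggressive) ≈ 0.3433, P(balanced) ≈ 0.4383, P(conservative) ≈ 0.2184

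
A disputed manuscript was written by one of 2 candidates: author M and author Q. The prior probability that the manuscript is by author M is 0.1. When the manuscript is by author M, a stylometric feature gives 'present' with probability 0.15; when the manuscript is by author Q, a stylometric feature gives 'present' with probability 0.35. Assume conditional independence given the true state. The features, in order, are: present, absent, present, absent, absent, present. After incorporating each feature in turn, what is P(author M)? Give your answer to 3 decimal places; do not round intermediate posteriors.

0.019

After 'present': P(author M) = 0.15·0.1000 / (0.15·0.1000 + 0.35·0.9000) ≈ 0.0455
After 'absent': P(author M) = 0.85·0.0455 / (0.85·0.0455 + 0.65·0.9545) ≈ 0.0586
After 'present': P(author M) = 0.15·0.0586 / (0.15·0.0586 + 0.35·0.9414) ≈ 0.0260
After 'absent': P(author M) = 0.85·0.0260 / (0.85·0.0260 + 0.65·0.9740) ≈ 0.0337
After 'absent': P(author M) = 0.85·0.0337 / (0.85·0.0337 + 0.65·0.9663) ≈ 0.0436
After 'present': P(author M) = 0.15·0.0436 / (0.15·0.0436 + 0.35·0.9564) ≈ 0.0192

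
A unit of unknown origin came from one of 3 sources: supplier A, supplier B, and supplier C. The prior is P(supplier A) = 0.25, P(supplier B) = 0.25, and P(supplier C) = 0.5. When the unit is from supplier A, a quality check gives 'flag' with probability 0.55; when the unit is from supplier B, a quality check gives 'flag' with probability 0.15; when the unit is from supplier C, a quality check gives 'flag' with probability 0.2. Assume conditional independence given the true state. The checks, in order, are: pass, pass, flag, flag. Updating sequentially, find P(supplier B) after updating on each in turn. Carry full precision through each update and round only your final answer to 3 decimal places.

After 'pass': normaliser = 0.45·0.2500 + 0.85·0.2500 + 0.8·0.5000; P(supplier A) ≈ 0.1552, P(supplier B) ≈ 0.2931, P(supplier C) ≈ 0.5517
After 'pass': normaliser = 0.45·0.1552 + 0.85·0.2931 + 0.8·0.5517; P(supplier A) ≈ 0.0918, P(supplier B) ≈ 0.3277, P(supplier C) ≈ 0.5805
After 'flag': normaliser = 0.55·0.0918 + 0.15·0.3277 + 0.2·0.5805; P(supplier A) ≈ 0.2341, P(supplier B) ≈ 0.2278, P(supplier C) ≈ 0.5381
After 'flag': normaliser = 0.55·0.2341 + 0.15·0.2278 + 0.2·0.5381; P(supplier A) ≈ 0.4759, P(supplier B) ≈ 0.1263, P(supplier C) ≈ 0.3978

0.126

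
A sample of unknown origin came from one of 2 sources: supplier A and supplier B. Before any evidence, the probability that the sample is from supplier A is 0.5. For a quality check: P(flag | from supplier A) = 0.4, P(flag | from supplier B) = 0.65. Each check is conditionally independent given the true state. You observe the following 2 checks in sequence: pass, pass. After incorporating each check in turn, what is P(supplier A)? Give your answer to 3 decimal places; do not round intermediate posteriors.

0.746

After 'pass': P(supplier A) = 0.6·0.5000 / (0.6·0.5000 + 0.35·0.5000) ≈ 0.6316
After 'pass': P(supplier A) = 0.6·0.6316 / (0.6·0.6316 + 0.35·0.3684) ≈ 0.7461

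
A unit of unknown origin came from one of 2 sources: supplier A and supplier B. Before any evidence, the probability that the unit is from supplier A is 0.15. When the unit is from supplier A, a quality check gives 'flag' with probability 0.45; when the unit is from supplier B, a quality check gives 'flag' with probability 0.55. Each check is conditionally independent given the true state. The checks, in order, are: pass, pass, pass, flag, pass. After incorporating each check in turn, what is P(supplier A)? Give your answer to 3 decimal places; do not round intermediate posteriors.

Each posterior becomes the prior for the next update.
After 'pass': P(supplier A) = 0.55·0.1500 / (0.55·0.1500 + 0.45·0.8500) ≈ 0.1774
After 'pass': P(supplier A) = 0.55·0.1774 / (0.55·0.1774 + 0.45·0.8226) ≈ 0.2086
After 'pass': P(supplier A) = 0.55·0.2086 / (0.55·0.2086 + 0.45·0.7914) ≈ 0.2437
After 'flag': P(supplier A) = 0.45·0.2437 / (0.45·0.2437 + 0.55·0.7563) ≈ 0.2086
After 'pass': P(supplier A) = 0.55·0.2086 / (0.55·0.2086 + 0.45·0.7914) ≈ 0.2437

0.244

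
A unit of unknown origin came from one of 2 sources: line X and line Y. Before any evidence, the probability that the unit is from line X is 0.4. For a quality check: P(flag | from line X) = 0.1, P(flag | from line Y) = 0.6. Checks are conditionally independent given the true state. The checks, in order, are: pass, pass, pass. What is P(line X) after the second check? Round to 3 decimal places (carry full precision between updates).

0.771

After 'pass': P(line X) = 0.9·0.4000 / (0.9·0.4000 + 0.4·0.6000) ≈ 0.6000
After 'pass': P(line X) = 0.9·0.6000 / (0.9·0.6000 + 0.4·0.4000) ≈ 0.7714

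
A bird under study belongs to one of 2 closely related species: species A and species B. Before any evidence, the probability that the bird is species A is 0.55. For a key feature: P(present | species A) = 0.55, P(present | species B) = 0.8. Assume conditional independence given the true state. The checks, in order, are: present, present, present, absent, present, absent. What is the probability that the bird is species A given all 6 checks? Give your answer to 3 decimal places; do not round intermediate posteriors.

Each posterior becomes the prior for the next update.
After 'present': P(species A) = 0.55·0.5500 / (0.55·0.5500 + 0.8·0.4500) ≈ 0.4566
After 'present': P(species A) = 0.55·0.4566 / (0.55·0.4566 + 0.8·0.5434) ≈ 0.3662
After 'present': P(species A) = 0.55·0.3662 / (0.55·0.3662 + 0.8·0.6338) ≈ 0.2843
After 'absent': P(species A) = 0.45·0.2843 / (0.45·0.2843 + 0.2·0.7157) ≈ 0.4719
After 'present': P(species A) = 0.55·0.4719 / (0.55·0.4719 + 0.8·0.5281) ≈ 0.3806
After 'absent': P(species A) = 0.45·0.3806 / (0.45·0.3806 + 0.2·0.6194) ≈ 0.5802

0.580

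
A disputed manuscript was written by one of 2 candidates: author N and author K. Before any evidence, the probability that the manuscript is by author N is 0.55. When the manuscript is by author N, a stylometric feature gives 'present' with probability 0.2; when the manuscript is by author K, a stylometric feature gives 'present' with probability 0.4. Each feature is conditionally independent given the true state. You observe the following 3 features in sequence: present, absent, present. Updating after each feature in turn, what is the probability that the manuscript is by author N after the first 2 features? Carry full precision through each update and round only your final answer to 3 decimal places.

After 'present': P(author N) = 0.2·0.5500 / (0.2·0.5500 + 0.4·0.4500) ≈ 0.3793
After 'absent': P(author N) = 0.8·0.3793 / (0.8·0.3793 + 0.6·0.6207) ≈ 0.4490

0.449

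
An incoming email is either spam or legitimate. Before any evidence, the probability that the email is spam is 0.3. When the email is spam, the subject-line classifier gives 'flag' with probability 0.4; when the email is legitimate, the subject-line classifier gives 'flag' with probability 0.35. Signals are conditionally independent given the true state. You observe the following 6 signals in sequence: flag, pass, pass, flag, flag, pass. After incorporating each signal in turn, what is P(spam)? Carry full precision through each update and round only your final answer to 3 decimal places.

After 'flag': P(spam) = 0.4·0.3000 / (0.4·0.3000 + 0.35·0.7000) ≈ 0.3288
After 'pass': P(spam) = 0.6·0.3288 / (0.6·0.3288 + 0.65·0.6712) ≈ 0.3114
After 'pass': P(spam) = 0.6·0.3114 / (0.6·0.3114 + 0.65·0.6886) ≈ 0.2945
After 'flag': P(spam) = 0.4·0.2945 / (0.4·0.2945 + 0.35·0.7055) ≈ 0.3229
After 'flag': P(spam) = 0.4·0.3229 / (0.4·0.3229 + 0.35·0.6771) ≈ 0.3528
After 'pass': P(spam) = 0.6·0.3528 / (0.6·0.3528 + 0.65·0.6472) ≈ 0.3347

0.335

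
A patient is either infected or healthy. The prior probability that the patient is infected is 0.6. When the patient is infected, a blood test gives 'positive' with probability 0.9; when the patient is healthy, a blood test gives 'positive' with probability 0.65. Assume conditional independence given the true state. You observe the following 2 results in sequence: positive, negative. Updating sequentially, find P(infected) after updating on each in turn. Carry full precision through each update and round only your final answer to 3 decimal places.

After 'positive': P(infected) = 0.9·0.6000 / (0.9·0.6000 + 0.65·0.4000) ≈ 0.6750
After 'negative': P(infected) = 0.1·0.6750 / (0.1·0.6750 + 0.35·0.3250) ≈ 0.3724

0.372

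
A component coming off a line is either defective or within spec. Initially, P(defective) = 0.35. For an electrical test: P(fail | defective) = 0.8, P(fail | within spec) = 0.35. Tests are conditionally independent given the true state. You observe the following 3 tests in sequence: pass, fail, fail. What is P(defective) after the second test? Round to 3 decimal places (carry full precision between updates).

0.275

After 'pass': P(defective) = 0.2·0.3500 / (0.2·0.3500 + 0.65·0.6500) ≈ 0.1421
After 'fail': P(defective) = 0.8·0.1421 / (0.8·0.1421 + 0.35·0.8579) ≈ 0.2747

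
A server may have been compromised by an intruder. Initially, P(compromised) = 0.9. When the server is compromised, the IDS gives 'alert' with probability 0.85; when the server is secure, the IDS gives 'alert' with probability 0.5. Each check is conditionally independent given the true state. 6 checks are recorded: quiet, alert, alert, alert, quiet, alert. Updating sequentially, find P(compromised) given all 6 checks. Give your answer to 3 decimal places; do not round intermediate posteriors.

After 'quiet': P(compromised) = 0.15·0.9000 / (0.15·0.9000 + 0.5·0.1000) ≈ 0.7297
After 'alert': P(compromised) = 0.85·0.7297 / (0.85·0.7297 + 0.5·0.2703) ≈ 0.8211
After 'alert': P(compromised) = 0.85·0.8211 / (0.85·0.8211 + 0.5·0.1789) ≈ 0.8864
After 'alert': P(compromised) = 0.85·0.8864 / (0.85·0.8864 + 0.5·0.1136) ≈ 0.9299
After 'quiet': P(compromised) = 0.15·0.9299 / (0.15·0.9299 + 0.5·0.0701) ≈ 0.7992
After 'alert': P(compromised) = 0.85·0.7992 / (0.85·0.7992 + 0.5·0.2008) ≈ 0.8712

0.871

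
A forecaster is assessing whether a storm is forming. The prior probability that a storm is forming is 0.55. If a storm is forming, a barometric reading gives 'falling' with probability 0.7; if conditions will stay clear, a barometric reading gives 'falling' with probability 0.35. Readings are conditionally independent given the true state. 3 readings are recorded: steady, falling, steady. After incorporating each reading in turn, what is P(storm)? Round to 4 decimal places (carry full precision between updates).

0.3424

After 'steady': P(storm) = 0.3·0.5500 / (0.3·0.5500 + 0.65·0.4500) ≈ 0.3607
After 'falling': P(storm) = 0.7·0.3607 / (0.7·0.3607 + 0.35·0.6393) ≈ 0.5301
After 'steady': P(storm) = 0.3·0.5301 / (0.3·0.5301 + 0.65·0.4699) ≈ 0.3424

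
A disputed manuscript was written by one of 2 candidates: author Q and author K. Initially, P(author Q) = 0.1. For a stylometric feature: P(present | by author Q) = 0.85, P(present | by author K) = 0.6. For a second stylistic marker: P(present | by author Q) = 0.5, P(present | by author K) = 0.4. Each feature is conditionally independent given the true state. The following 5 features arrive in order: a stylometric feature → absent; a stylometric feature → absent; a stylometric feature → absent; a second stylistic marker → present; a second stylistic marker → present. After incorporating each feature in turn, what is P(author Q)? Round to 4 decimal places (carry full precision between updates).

0.0091

After a stylometric feature='absent': P(author Q) = 0.15·0.1000 / (0.15·0.1000 + 0.4·0.9000) ≈ 0.0400
After a stylometric feature='absent': P(author Q) = 0.15·0.0400 / (0.15·0.0400 + 0.4·0.9600) ≈ 0.0154
After a stylometric feature='absent': P(author Q) = 0.15·0.0154 / (0.15·0.0154 + 0.4·0.9846) ≈ 0.0058
After a second stylistic marker='present': P(author Q) = 0.5·0.0058 / (0.5·0.0058 + 0.4·0.9942) ≈ 0.0073
After a second stylistic marker='present': P(author Q) = 0.5·0.0073 / (0.5·0.0073 + 0.4·0.9927) ≈ 0.0091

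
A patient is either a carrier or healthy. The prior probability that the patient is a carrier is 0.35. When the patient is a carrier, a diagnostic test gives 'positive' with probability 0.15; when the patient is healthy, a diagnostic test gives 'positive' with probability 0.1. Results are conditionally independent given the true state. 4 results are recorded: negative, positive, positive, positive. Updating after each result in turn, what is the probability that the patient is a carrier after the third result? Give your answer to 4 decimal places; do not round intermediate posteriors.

0.5336

After 'negative': P(carrier) = 0.85·0.3500 / (0.85·0.3500 + 0.9·0.6500) ≈ 0.3371
After 'positive': P(carrier) = 0.15·0.3371 / (0.15·0.3371 + 0.1·0.6629) ≈ 0.4327
After 'positive': P(carrier) = 0.15·0.4327 / (0.15·0.4327 + 0.1·0.5673) ≈ 0.5336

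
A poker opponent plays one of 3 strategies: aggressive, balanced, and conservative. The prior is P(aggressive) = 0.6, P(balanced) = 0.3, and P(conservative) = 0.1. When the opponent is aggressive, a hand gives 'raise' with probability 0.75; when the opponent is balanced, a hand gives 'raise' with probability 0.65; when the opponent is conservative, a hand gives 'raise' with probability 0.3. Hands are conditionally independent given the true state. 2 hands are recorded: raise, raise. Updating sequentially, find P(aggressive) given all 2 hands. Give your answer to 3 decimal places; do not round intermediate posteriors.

0.713

After 'raise': normaliser = 0.75·0.6000 + 0.65·0.3000 + 0.3·0.1000; P(aggressive) ≈ 0.6667, P(balanced) ≈ 0.2889, P(conservative) ≈ 0.0444
After 'raise': normaliser = 0.75·0.6667 + 0.65·0.2889 + 0.3·0.0444; P(aggressive) ≈ 0.7132, P(balanced) ≈ 0.2678, P(conservative) ≈ 0.0190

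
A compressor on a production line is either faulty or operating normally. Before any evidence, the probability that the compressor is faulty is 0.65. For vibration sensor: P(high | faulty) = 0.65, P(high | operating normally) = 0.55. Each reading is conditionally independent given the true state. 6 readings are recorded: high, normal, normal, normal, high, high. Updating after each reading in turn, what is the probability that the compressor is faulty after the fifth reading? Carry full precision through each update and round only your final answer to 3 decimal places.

After 'high': P(faulty) = 0.65·0.6500 / (0.65·0.6500 + 0.55·0.3500) ≈ 0.6870
After 'normal': P(faulty) = 0.35·0.6870 / (0.35·0.6870 + 0.45·0.3130) ≈ 0.6306
After 'normal': P(faulty) = 0.35·0.6306 / (0.35·0.6306 + 0.45·0.3694) ≈ 0.5704
After 'normal': P(faulty) = 0.35·0.5704 / (0.35·0.5704 + 0.45·0.4296) ≈ 0.5080
After 'high': P(faulty) = 0.65·0.5080 / (0.65·0.5080 + 0.55·0.4920) ≈ 0.5496

0.550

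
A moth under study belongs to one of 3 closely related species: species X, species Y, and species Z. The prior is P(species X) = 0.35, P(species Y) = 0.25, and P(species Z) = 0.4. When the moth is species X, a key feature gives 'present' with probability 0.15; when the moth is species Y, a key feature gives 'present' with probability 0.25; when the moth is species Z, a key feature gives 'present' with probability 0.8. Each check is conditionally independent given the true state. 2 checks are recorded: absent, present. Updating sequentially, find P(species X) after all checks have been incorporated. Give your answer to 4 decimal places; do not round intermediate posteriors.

After 'absent': normaliser = 0.85·0.3500 + 0.75·0.2500 + 0.2·0.4000; P(species X) ≈ 0.5265, P(species Y) ≈ 0.3319, P(species Z) ≈ 0.1416
After 'present': normaliser = 0.15·0.5265 + 0.25·0.3319 + 0.8·0.1416; P(species X) ≈ 0.2870, P(species Y) ≈ 0.3014, P(species Z) ≈ 0.4116

0.2870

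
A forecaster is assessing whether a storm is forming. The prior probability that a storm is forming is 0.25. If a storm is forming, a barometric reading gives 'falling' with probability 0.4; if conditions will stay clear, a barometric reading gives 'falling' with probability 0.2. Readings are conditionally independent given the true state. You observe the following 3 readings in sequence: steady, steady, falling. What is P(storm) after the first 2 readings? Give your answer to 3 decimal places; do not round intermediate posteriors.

0.158

After 'steady': P(storm) = 0.6·0.2500 / (0.6·0.2500 + 0.8·0.7500) ≈ 0.2000
After 'steady': P(storm) = 0.6·0.2000 / (0.6·0.2000 + 0.8·0.8000) ≈ 0.1579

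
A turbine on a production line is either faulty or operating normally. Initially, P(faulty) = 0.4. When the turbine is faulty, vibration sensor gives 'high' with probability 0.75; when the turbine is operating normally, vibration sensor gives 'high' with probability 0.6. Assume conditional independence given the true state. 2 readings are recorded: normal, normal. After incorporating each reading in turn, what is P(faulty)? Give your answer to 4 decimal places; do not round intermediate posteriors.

After 'normal': P(faulty) = 0.25·0.4000 / (0.25·0.4000 + 0.4·0.6000) ≈ 0.2941
After 'normal': P(faulty) = 0.25·0.2941 / (0.25·0.2941 + 0.4·0.7059) ≈ 0.2066

0.2066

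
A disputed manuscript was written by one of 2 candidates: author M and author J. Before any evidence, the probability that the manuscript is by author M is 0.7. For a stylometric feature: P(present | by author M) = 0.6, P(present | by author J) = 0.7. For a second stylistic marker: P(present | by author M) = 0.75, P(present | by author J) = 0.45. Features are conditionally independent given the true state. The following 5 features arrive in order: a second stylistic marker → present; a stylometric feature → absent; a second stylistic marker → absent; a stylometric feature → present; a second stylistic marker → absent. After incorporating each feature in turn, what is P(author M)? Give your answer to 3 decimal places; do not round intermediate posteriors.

0.479

Each posterior becomes the prior for the next update.
After a second stylistic marker='present': P(author M) = 0.75·0.7000 / (0.75·0.7000 + 0.45·0.3000) ≈ 0.7955
After a stylometric feature='absent': P(author M) = 0.4·0.7955 / (0.4·0.7955 + 0.3·0.2045) ≈ 0.8383
After a second stylistic marker='absent': P(author M) = 0.25·0.8383 / (0.25·0.8383 + 0.55·0.1617) ≈ 0.7021
After a stylometric feature='present': P(author M) = 0.6·0.7021 / (0.6·0.7021 + 0.7·0.2979) ≈ 0.6689
After a second stylistic marker='absent': P(author M) = 0.25·0.6689 / (0.25·0.6689 + 0.55·0.3311) ≈ 0.4787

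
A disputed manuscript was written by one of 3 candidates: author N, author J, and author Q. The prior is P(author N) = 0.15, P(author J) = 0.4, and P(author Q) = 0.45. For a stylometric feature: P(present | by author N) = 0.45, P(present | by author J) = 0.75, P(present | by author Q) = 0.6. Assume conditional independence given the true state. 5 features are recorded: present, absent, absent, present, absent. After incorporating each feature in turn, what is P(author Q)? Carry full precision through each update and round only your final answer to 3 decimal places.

0.547

After 'present': normaliser = 0.45·0.1500 + 0.75·0.4000 + 0.6·0.4500; P(author N) ≈ 0.1059, P(author J) ≈ 0.4706, P(author Q) ≈ 0.4235
After 'absent': normaliser = 0.55·0.1059 + 0.25·0.4706 + 0.4·0.4235; P(author N) ≈ 0.1687, P(author J) ≈ 0.3407, P(author Q) ≈ 0.4906
After 'absent': normaliser = 0.55·0.1687 + 0.25·0.3407 + 0.4·0.4906; P(author N) ≈ 0.2479, P(author J) ≈ 0.2276, P(author Q) ≈ 0.5245
After 'present': normaliser = 0.45·0.2479 + 0.75·0.2276 + 0.6·0.5245; P(author N) ≈ 0.1869, P(author J) ≈ 0.2860, P(author Q) ≈ 0.5271
After 'absent': normaliser = 0.55·0.1869 + 0.25·0.2860 + 0.4·0.5271; P(author N) ≈ 0.2669, P(author J) ≈ 0.1856, P(author Q) ≈ 0.5475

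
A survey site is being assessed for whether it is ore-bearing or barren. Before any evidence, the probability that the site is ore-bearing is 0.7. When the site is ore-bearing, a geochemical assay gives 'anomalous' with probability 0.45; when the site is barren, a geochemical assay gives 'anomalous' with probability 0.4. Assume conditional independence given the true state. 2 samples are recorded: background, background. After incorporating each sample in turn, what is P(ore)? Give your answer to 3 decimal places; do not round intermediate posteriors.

0.662

After 'background': P(ore) = 0.55·0.7000 / (0.55·0.7000 + 0.6·0.3000) ≈ 0.6814
After 'background': P(ore) = 0.55·0.6814 / (0.55·0.6814 + 0.6·0.3186) ≈ 0.6622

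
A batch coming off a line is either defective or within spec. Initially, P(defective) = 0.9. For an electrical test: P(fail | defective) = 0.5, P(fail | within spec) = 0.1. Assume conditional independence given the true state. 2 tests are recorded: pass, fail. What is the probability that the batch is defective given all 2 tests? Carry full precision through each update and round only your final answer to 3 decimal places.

0.962

Apply Bayes' rule sequentially, carrying P(defective) forward.
After 'pass': P(defective) = 0.5·0.9000 / (0.5·0.9000 + 0.9·0.1000) ≈ 0.8333
After 'fail': P(defective) = 0.5·0.8333 / (0.5·0.8333 + 0.1·0.1667) ≈ 0.9615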